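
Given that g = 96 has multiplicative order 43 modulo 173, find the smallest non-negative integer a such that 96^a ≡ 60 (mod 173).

29

Successive powers of 96 modulo 173:
  96^0=1  96^1=96  96^2=47  96^3=14  96^4=133  96^5=139
  96^6=23  96^7=132  96^8=43  96^9=149  96^10=118  96^11=83
  96^12=10  96^13=95  96^14=124  96^15=140  96^16=119  96^17=6
  96^18=57  96^19=109  96^20=84  96^21=106  96^22=142  96^23=138
  96^24=100  96^25=85  96^26=29  96^27=16  96^28=152  96^29=60
So 96^29 ≡ 60 (mod 173), giving a = 29.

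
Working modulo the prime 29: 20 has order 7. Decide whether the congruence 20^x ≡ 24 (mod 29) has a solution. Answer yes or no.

yes

⟨20⟩ has order 7; its elements mod 29 are {1, 7, 16, 20, 23, 24, 25}.
24 is in this set.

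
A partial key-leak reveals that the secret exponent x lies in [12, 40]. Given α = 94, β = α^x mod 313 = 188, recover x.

39

Compute 94^12 mod 313 = 255, then multiply by 94 repeatedly:
  94^12=255  94^13=182  94^14=206  94^15=271  94^16=121
  94^17=106  94^18=261  94^19=120  94^20=12  94^21=189
  94^22=238  94^23=149  94^24=234  94^25=86  94^26=259
  94^27=245  94^28=181  94^29=112  94^30=199  94^31=239
  94^32=243  94^33=306  94^34=281  94^35=122  94^36=200
  94^37=20  94^38=2  94^39=188
Found 188 at exponent 39.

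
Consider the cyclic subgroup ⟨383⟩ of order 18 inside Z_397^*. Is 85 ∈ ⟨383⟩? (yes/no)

yes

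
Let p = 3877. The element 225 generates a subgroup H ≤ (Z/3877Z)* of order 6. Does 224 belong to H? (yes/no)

224 ∈ ⟨225⟩ iff 224^6 ≡ 1 (mod 3877), since |⟨225⟩| = 6.
224^6 mod 3877 = 1.
Since 1 = 1, 224 lies in the subgroup.

yes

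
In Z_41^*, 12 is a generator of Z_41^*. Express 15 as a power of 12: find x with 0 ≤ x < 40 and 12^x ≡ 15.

31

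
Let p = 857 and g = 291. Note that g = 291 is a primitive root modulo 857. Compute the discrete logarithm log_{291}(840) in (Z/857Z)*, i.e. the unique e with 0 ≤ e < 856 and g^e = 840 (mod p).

71

Baby-step giant-step with m = ceil(sqrt(856)) = 30.
Baby table (291^j mod 857 for j=0..29):
  0:1  1:291  2:695  3:850  4:534  5:277  6:49  7:547
  8:632  9:514  10:456  11:718  12:687  13:236  14:116  15:333
  16:62  17:45  18:240  19:423  20:542  21:34  22:467  23:491
  24:619  25:159  26:848  27:809  28:601  29:63
Giant step factor: 291^(-30) ≡ 630 (mod 857).
Scan 840·630^i mod 857 for i = 0, 1, …:
  i=0: 840   i=1: 431   i=2: 718
Match at i=2, j=11: e = 2·30 + 11 = 71.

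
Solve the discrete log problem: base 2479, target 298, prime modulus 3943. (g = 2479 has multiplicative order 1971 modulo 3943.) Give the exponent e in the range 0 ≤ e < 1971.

Baby-step giant-step with m = ceil(sqrt(1971)) = 45.
Baby table (2479^j mod 3943 for j=0..44):
  0:1  1:2479  2:2247  3:2797  4:1969  5:3660  6:297  7:2865
  8:992  9:2679  10:1229  11:2695  12:1463  13:3160  14:2842  15:3120
  16:2257  17:3929  18:781  19:86  20:272  21:35  22:19  23:3728
  24:3263  25:1884  26:1924  27:2509  28:1700  29:3176  30:3076  31:3585
  32:3636  33:3889  34:196  35:895  36:2739  37:135  38:3453  39:3677
  40:3010  41:1634  42:1225  43:665  44:361
Giant step factor: 2479^(-45) ≡ 1194 (mod 3943).
Scan 298·1194^i mod 3943 for i = 0, 1, …:
  i=0: 298   i=1: 942   i=2: 993   i=3: 2742
  i=4: 1258   i=5: 3712   i=6: 196
Match at i=6, j=34: e = 6·45 + 34 = 304.

304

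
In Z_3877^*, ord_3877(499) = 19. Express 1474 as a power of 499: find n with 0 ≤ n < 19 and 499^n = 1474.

Successive powers of 499 modulo 3877:
  499^0=1  499^1=499  499^2=873  499^3=1403  499^4=2237  499^5=3564
  499^6=2770  499^7=2018  499^8=2839  499^9=1556  499^10=1044  499^11=1438
  499^12=317  499^13=3103  499^14=1474
So 499^14 ≡ 1474 (mod 3877), giving n = 14.

14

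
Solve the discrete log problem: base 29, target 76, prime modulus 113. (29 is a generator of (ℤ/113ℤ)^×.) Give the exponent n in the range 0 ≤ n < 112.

19

Successive powers of 29 modulo 113:
  29^0=1  29^1=29  29^2=50  29^3=94  29^4=14  29^5=67
  29^6=22  29^7=73  29^8=83  29^9=34  29^10=82  29^11=5
  29^12=32  29^13=24  29^14=18  29^15=70  29^16=109  29^17=110
  29^18=26  29^19=76
So 29^19 ≡ 76 (mod 113), giving n = 19.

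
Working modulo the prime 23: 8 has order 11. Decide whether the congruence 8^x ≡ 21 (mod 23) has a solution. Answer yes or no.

⟨8⟩ has order 11; its elements mod 23 are {1, 2, 3, 4, 6, 8, 9, 12, 13, 16, 18}.
21 is not in this set.

no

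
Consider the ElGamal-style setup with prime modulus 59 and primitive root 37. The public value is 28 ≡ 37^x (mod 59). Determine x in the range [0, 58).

32

Baby-step giant-step with m = ceil(sqrt(58)) = 8.
Baby table (37^j mod 59 for j=0..7):
  0:1  1:37  2:12  3:31  4:26  5:18  6:17  7:39
Giant step factor: 37^(-8) ≡ 35 (mod 59).
Scan 28·35^i mod 59 for i = 0, 1, …:
  i=0: 28   i=1: 36   i=2: 21   i=3: 27
  i=4: 1
Match at i=4, j=0: x = 4·8 + 0 = 32.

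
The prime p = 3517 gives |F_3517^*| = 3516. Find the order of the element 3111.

3516

The order of 3111 must divide p − 1 = 3516 = 2^2 · 3 · 293.
Divisors: 1, 2, 3, 4, 6, 12, 293, 586, 879, 1172, 1758, 3516.
Check each in increasing order: 3111^1 ≡ 3111;  3111^2 ≡ 3054;  3111^3 ≡ 1577;  3111^4 ≡ 3349;  3111^6 ≡ 410;  3111^12 ≡ 2801;  3111^293 ≡ 980;  3111^586 ≡ 259;  3111^879 ≡ 596;  3111^1172 ≡ 258;  3111^1758 ≡ 3516;  3111^3516 ≡ 1.
Smallest exponent giving 1 is 3516.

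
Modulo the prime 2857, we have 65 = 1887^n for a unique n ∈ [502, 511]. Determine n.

Compute 1887^502 mod 2857 = 751, then multiply by 1887 repeatedly:
  1887^502=751  1887^503=65
Found 65 at exponent 503.

503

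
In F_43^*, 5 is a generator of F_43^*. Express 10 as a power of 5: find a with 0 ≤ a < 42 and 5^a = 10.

Baby-step giant-step with m = ceil(sqrt(42)) = 7.
Baby table (5^j mod 43 for j=0..6):
  0:1  1:5  2:25  3:39  4:23  5:29  6:16
Giant step factor: 5^(-7) ≡ 7 (mod 43).
Scan 10·7^i mod 43 for i = 0, 1, …:
  i=0: 10   i=1: 27   i=2: 17   i=3: 33
  i=4: 16
Match at i=4, j=6: a = 4·7 + 6 = 34.

34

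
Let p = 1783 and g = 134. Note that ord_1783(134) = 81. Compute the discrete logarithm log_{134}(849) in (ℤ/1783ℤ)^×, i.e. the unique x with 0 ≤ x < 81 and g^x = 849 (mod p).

20

Successive powers of 134 modulo 1783:
  134^0=1  134^1=134  134^2=126  134^3=837  134^4=1612  134^5=265
  134^6=1633  134^7=1296  134^8=713  134^9=1043  134^10=688  134^11=1259
  134^12=1104  134^13=1730  134^14=30  134^15=454  134^16=214  134^17=148
  134^18=219  134^19=818  134^20=849
So 134^20 ≡ 849 (mod 1783), giving x = 20.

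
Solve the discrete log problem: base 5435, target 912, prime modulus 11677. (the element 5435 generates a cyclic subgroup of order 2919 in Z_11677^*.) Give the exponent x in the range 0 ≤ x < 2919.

Baby-step giant-step with m = ceil(sqrt(2919)) = 55.
Baby table (5435^j mod 11677 for j=0..54):
  0:1  1:5435  2:8092  3:4438  4:7525  5:5521  6:8422  7:11407
  8:3852  9:10436  10:4471  11:48  12:3986  13:3075  14:2838  15:10890
  16:8114  17:7238  18:10394  19:9741  20:10494  21:4422  22:2304  23:4496
  24:7476  25:7777  26:8932  27:4131  28:8791  29:8478  30:488  31:1601
  32:2070  33:5499  34:5622  35:8538  36:11309  37:8364  38:11456  39:1596
  40:9926  41:70  42:6786  43:5944  44:7058  45:1285  46:1129  47:5690
  48:4454  49:1069  50:6546  51:9368  52:3360  53:10449  54:5064
Giant step factor: 5435^(-55) ≡ 232 (mod 11677).
Scan 912·232^i mod 11677 for i = 0, 1, …:
  i=0: 912   i=1: 1398   i=2: 9057   i=3: 11041
  i=4: 4249   i=5: 4900   i=6: 4131
Match at i=6, j=27: x = 6·55 + 27 = 357.

357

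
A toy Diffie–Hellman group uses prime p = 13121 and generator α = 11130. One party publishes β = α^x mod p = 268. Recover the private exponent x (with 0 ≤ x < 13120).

12434

Baby-step giant-step with m = ceil(sqrt(13120)) = 115.
Baby table (11130^j mod 13121 for j=0..114):
  0:1  1:11130  2:1539  3:6165  4:6741  5:1452  6:8809  7:4058
  8:3058  9:12787  10:8944  11:10814  12:887  13:5318  14:509  15:10019
  16:9212  17:2066  18:6588  19:4292  20:9520  21:5525  22:8244  23:567
  24:12630  25:6627  26:5369  27:3936  28:9782  29:8723  30:4711  31:1914
  32:7437  33:6542  34:4031  35:4331  36:10597  37:13062  38:12501  39:1046
  40:3653  41:9032  42:6179  43:5109  44:9877  45:3272  46:6585  47:10265
  48:4903  49:151  50:1142  51:9332  52:12445  53:7574  54:9316  55:4938
  56:9192  57:2523  58:2050  59:12202  60:5910  61:2727  62:2637  63:11254
  64:3954  65:186  66:10183  67:10713  68:5163  69:7331  70:7652  71:11470
  72:6891  73:4585  74:3481  75:10338  76:3891  77:7530  78:5073  79:2827
  80:352  81:7702  82:3767  83:5115  84:11052  85:12506  86:4212  87:11348
  88:494  89:521  90:12369  91:1438  92:10441  93:8754  94:8595  95:10260
  96:1737  97:5577  98:9680  99:1869  100:5185  101:2892  102:2147  103:2769
  104:10862  105:10287  106:464  107:7767  108:5562  109:182  110:5026  111:4557
  112:6745  113:6609  114:1844
Giant step factor: 11130^(-115) ≡ 12395 (mod 13121).
Scan 268·12395^i mod 13121 for i = 0, 1, …:
  i=0: 268   i=1: 2247   i=2: 8803   i=3: 12070
  i=4: 2008   i=5: 11744   i=6: 2506   i=7: 4463
  i=8: 749   i=9: 7308     …   i=107: 668
  i=108: 509
Match at i=108, j=14: x = 108·115 + 14 = 12434.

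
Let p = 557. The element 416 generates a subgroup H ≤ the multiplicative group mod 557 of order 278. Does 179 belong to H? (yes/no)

179 ∈ ⟨416⟩ iff 179^278 ≡ 1 (mod 557), since |⟨416⟩| = 278.
179^278 mod 557 = 1.
Since 1 = 1, 179 lies in the subgroup.

yes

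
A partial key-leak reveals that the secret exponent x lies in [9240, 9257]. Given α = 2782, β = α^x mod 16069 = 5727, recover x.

Compute 2782^9240 mod 16069 = 10313, then multiply by 2782 repeatedly:
  2782^9240=10313  2782^9241=7601  2782^9242=15247  2782^9243=11063  2782^9244=5131
  2782^9245=5170  2782^9246=1185  2782^9247=2525  2782^9248=2397  2782^9249=15888
  2782^9250=10666  2782^9251=9438  2782^9252=15839  2782^9253=2900  2782^9254=1162
  2782^9255=2815  2782^9256=5727
Found 5727 at exponent 9256.

9256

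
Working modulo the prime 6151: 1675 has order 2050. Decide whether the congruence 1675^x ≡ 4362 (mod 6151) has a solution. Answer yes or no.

no

4362 ∈ ⟨1675⟩ iff 4362^2050 ≡ 1 (mod 6151), since |⟨1675⟩| = 2050.
4362^2050 mod 6151 = 207.
Since 207 ≠ 1, 4362 does not lie in the subgroup.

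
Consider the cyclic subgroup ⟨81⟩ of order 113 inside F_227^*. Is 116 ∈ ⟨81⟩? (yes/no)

yes

116 ∈ ⟨81⟩ iff 116^113 ≡ 1 (mod 227), since |⟨81⟩| = 113.
116^113 mod 227 = 1.
Since 1 = 1, 116 lies in the subgroup.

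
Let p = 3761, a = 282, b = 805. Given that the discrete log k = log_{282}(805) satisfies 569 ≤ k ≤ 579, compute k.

572

Compute 282^569 mod 3761 = 629, then multiply by 282 repeatedly:
  282^569=629  282^570=611  282^571=3057  282^572=805
Found 805 at exponent 572.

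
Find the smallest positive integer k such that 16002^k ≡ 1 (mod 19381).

19380

The order of 16002 must divide p − 1 = 19380 = 2^2 · 3 · 5 · 17 · 19.
Divisors: 1, 2, 3, 4, 5, 6, 10, 12, 15, 17, 19, 20, 30, 34, 38, 51, 57, 60, 68, 76, 85, 95, 102, 114, 170, 190, 204, 228, 255, 285, 323, 340, 380, 510, 570, 646, 969, 1020, 1140, 1292, 1615, 1938, 3230, 3876, 4845, 6460, 9690, 19380.
Check each in increasing order: 16002^1 ≡ 16002;  16002^2 ≡ 2232;  16002^3 ≡ 16662;  16002^4 ≡ 907;  16002^5 ≡ 16826;  16002^6 ≡ 8800;  16002^10 ≡ 16009;  16002^12 ≡ 12905;  16002^15 ≡ 10296;  16002^17 ≡ 14187;  16002^19 ≡ 16211;  16002^20 ≡ 13118;  16002^30 ≡ 12927;  16002^34 ≡ 18665;  16002^38 ≡ 9542;  16002^51 ≡ 17133;  16002^57 ≡ 5601;  16002^60 ≡ 4347;  16002^68 ≡ 8750;  16002^76 ≡ 17207;  16002^85 ≡ 945;  16002^95 ≡ 11325;  16002^102 ≡ 14444;  16002^114 ≡ 12743;  16002^170 ≡ 1499;  16002^190 ≡ 11548;  16002^204 ≡ 12052;  16002^228 ≡ 10031;  16002^255 ≡ 1742;  16002^285 ≡ 17493;  16002^323 ≡ 9034;  16002^340 ≡ 18186;  16002^380 ≡ 15024;  16002^510 ≡ 11128;  16002^570 ≡ 17821;  16002^646 ≡ 19146;  16002^969 ≡ 8920;  16002^1020 ≡ 7175;  16002^1140 ≡ 10975;  16002^1292 ≡ 16463;  16002^1615 ≡ 16329;  16002^1938 ≡ 7395;  16002^3230 ≡ 11824;  16002^3876 ≡ 12224;  16002^4845 ≡ 574;  16002^6460 ≡ 11823;  16002^9690 ≡ 19380;  16002^19380 ≡ 1.
Smallest exponent giving 1 is 19380.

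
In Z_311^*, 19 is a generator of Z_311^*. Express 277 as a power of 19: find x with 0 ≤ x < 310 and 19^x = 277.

224

Baby-step giant-step with m = ceil(sqrt(310)) = 18.
Baby table (19^j mod 311 for j=0..17):
  0:1  1:19  2:50  3:17  4:12  5:228  6:289  7:204
  8:144  9:248  10:47  11:271  12:173  13:177  14:253  15:142
  16:210  17:258
Giant step factor: 19^(-18) ≡ 21 (mod 311).
Scan 277·21^i mod 311 for i = 0, 1, …:
  i=0: 277   i=1: 219   i=2: 245   i=3: 169
  i=4: 128   i=5: 200   i=6: 157   i=7: 187
  i=8: 195   i=9: 52   i=10: 159   i=11: 229
  i=12: 144
Match at i=12, j=8: x = 12·18 + 8 = 224.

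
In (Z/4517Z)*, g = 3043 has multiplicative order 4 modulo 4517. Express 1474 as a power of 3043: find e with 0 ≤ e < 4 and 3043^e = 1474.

3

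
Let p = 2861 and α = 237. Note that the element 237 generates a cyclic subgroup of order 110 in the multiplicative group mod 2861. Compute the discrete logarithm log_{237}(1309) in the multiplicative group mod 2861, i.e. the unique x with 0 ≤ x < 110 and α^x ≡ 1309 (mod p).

Baby-step giant-step with m = ceil(sqrt(110)) = 11.
Baby table (237^j mod 2861 for j=0..10):
  0:1  1:237  2:1810  3:2681  4:255  5:354  6:929  7:2737
  8:2083  9:1579  10:2293
Giant step factor: 237^(-11) ≡ 96 (mod 2861).
Scan 1309·96^i mod 2861 for i = 0, 1, …:
  i=0: 1309   i=1: 2641   i=2: 1768   i=3: 929
Match at i=3, j=6: x = 3·11 + 6 = 39.

39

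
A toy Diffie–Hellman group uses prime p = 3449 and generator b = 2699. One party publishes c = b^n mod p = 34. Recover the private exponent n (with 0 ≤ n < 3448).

Baby-step giant-step with m = ceil(sqrt(3448)) = 59.
Baby table (2699^j mod 3449 for j=0..58):
  0:1  1:2699  2:313  3:3231  4:1397  5:746  6:2687  7:2415
  8:2924  9:564  10:1227  11:633  12:1212  13:1536  14:3415  15:1357
  16:3154  17:514  18:788  19:2228  20:1765  21:666  22:605  23:1518
  24:3119  25:2621  26:180  27:2960  28:1156  29:2148  30:3132  31:3218
  32:800  33:126  34:2072  35:1499  36:124  37:123  38:873  39:560
  40:778  41:2830  42:2084  43:2846  44:431  45:956  46:392  47:2614
  48:1981  49:769  50:2682  51:2716  52:1359  53:1654  54:1140  55:352
  56:1573  57:3257  58:2591
Giant step factor: 2699^(-59) ≡ 2961 (mod 3449).
Scan 34·2961^i mod 3449 for i = 0, 1, …:
  i=0: 34   i=1: 653   i=2: 2093   i=3: 2969
  i=4: 3157   i=5: 1087   i=6: 690   i=7: 1282
  i=8: 2102   i=9: 2026     …   i=28: 1464
  i=29: 2960
Match at i=29, j=27: n = 29·59 + 27 = 1738.

1738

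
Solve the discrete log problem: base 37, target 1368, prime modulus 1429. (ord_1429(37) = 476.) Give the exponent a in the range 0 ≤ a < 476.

Baby-step giant-step with m = ceil(sqrt(476)) = 22.
Baby table (37^j mod 1429 for j=0..21):
  0:1  1:37  2:1369  3:638  4:742  5:303  6:1208  7:397
  8:399  9:473  10:353  11:200  12:255  13:861  14:419  15:1213
  16:582  17:99  18:805  19:1205  20:286  21:579
Giant step factor: 37^(-22) ≡ 119 (mod 1429).
Scan 1368·119^i mod 1429 for i = 0, 1, …:
  i=0: 1368   i=1: 1315   i=2: 724   i=3: 416
  i=4: 918   i=5: 638
Match at i=5, j=3: a = 5·22 + 3 = 113.

113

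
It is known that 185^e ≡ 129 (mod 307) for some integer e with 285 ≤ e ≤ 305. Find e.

296

Compute 185^285 mod 307 = 2, then multiply by 185 repeatedly:
  185^285=2  185^286=63  185^287=296  185^288=114  185^289=214
  185^290=294  185^291=51  185^292=225  185^293=180  185^294=144
  185^295=238  185^296=129
Found 129 at exponent 296.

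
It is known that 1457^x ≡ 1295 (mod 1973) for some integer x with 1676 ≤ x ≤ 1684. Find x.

1682

Compute 1457^1676 mod 1973 = 921, then multiply by 1457 repeatedly:
  1457^1676=921  1457^1677=257  1457^1678=1552  1457^1679=206  1457^1680=246
  1457^1681=1309  1457^1682=1295
Found 1295 at exponent 1682.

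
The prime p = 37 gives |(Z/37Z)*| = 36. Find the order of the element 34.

The order of 34 must divide p − 1 = 36 = 2^2 · 3^2.
Divisors: 1, 2, 3, 4, 6, 9, 12, 18, 36.
Check each in increasing order: 34^1 ≡ 34;  34^2 ≡ 9;  34^3 ≡ 10;  34^4 ≡ 7;  34^6 ≡ 26;  34^9 ≡ 1.
Smallest exponent giving 1 is 9.

9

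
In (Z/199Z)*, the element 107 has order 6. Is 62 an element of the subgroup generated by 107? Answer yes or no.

no

⟨107⟩ has order 6; its elements mod 199 are {1, 92, 93, 106, 107, 198}.
62 is not in this set.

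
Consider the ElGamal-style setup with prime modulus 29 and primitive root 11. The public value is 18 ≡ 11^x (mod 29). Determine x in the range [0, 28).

Successive powers of 11 modulo 29:
  11^0=1  11^1=11  11^2=5  11^3=26  11^4=25  11^5=14
  11^6=9  11^7=12  11^8=16  11^9=2  11^10=22  11^11=10
  11^12=23  11^13=21  11^14=28  11^15=18
So 11^15 ≡ 18 (mod 29), giving x = 15.

15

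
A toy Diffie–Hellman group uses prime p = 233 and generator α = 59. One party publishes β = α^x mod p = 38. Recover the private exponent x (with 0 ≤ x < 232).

Baby-step giant-step with m = ceil(sqrt(232)) = 16.
Baby table (59^j mod 233 for j=0..15):
  0:1  1:59  2:219  3:106  4:196  5:147  6:52  7:39
  8:204  9:153  10:173  11:188  12:141  13:164  14:123  15:34
Giant step factor: 59^(-16) ≡ 64 (mod 233).
Scan 38·64^i mod 233 for i = 0, 1, …:
  i=0: 38   i=1: 102   i=2: 4   i=3: 23
  i=4: 74   i=5: 76   i=6: 204
Match at i=6, j=8: x = 6·16 + 8 = 104.

104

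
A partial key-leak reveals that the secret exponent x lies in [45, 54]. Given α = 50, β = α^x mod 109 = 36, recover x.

Compute 50^45 mod 109 = 101, then multiply by 50 repeatedly:
  50^45=101  50^46=36
Found 36 at exponent 46.

46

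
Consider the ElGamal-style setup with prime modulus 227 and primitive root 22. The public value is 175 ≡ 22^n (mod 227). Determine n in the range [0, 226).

84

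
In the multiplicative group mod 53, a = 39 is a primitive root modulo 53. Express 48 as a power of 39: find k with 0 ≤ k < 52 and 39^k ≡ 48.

17

Successive powers of 39 modulo 53:
  39^0=1  39^1=39  39^2=37  39^3=12  39^4=44  39^5=20
  39^6=38  39^7=51  39^8=28  39^9=32  39^10=29  39^11=18
  39^12=13  39^13=30  39^14=4  39^15=50  39^16=42  39^17=48
So 39^17 ≡ 48 (mod 53), giving k = 17.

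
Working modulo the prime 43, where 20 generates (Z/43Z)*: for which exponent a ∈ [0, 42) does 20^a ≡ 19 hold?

13

Successive powers of 20 modulo 43:
  20^0=1  20^1=20  20^2=13  20^3=2  20^4=40  20^5=26
  20^6=4  20^7=37  20^8=9  20^9=8  20^10=31  20^11=18
  20^12=16  20^13=19
So 20^13 ≡ 19 (mod 43), giving a = 13.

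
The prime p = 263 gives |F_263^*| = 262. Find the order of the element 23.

The order of 23 must divide p − 1 = 262 = 2 · 131.
Divisors: 1, 2, 131, 262.
Check each in increasing order: 23^1 ≡ 23;  23^2 ≡ 3;  23^131 ≡ 1.
Smallest exponent giving 1 is 131.

131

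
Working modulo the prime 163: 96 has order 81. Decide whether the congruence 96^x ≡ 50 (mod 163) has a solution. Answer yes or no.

50 ∈ ⟨96⟩ iff 50^81 ≡ 1 (mod 163), since |⟨96⟩| = 81.
50^81 mod 163 = 162.
Since 162 ≠ 1, 50 does not lie in the subgroup.

no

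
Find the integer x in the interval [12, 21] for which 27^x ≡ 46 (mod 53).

12

Compute 27^12 mod 53 = 46, then multiply by 27 repeatedly:
  27^12=46
Found 46 at exponent 12.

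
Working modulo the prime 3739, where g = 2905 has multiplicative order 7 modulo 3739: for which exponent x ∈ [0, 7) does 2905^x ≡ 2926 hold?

Successive powers of 2905 modulo 3739:
  2905^0=1  2905^1=2905  2905^2=102  2905^3=929  2905^4=2926
So 2905^4 ≡ 2926 (mod 3739), giving x = 4.

4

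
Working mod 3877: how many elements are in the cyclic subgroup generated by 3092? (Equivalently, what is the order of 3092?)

1292

The order of 3092 must divide p − 1 = 3876 = 2^2 · 3 · 17 · 19.
Divisors: 1, 2, 3, 4, 6, 12, 17, 19, 34, 38, 51, 57, 68, 76, 102, 114, 204, 228, 323, 646, 969, 1292, 1938, 3876.
Check each in increasing order: 3092^1 ≡ 3092;  3092^2 ≡ 3659;  3092^3 ≡ 542;  3092^4 ≡ 1000;  3092^6 ≡ 2989;  3092^12 ≡ 1513;  3092^17 ≡ 2319;  3092^19 ≡ 2345;  3092^34 ≡ 362;  3092^38 ≡ 1439;  3092^51 ≡ 2046;  3092^57 ≡ 1465;  3092^68 ≡ 3103;  3092^76 ≡ 403;  3092^102 ≡ 2833;  3092^114 ≡ 2244;  3092^204 ≡ 499;  3092^228 ≡ 3190;  3092^323 ≡ 3375;  3092^646 ≡ 3876;  3092^969 ≡ 502;  3092^1292 ≡ 1.
Smallest exponent giving 1 is 1292.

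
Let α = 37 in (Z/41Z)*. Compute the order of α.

5

The order of 37 must divide p − 1 = 40 = 2^3 · 5.
Divisors: 1, 2, 4, 5, 8, 10, 20, 40.
Check each in increasing order: 37^1 ≡ 37;  37^2 ≡ 16;  37^4 ≡ 10;  37^5 ≡ 1.
Smallest exponent giving 1 is 5.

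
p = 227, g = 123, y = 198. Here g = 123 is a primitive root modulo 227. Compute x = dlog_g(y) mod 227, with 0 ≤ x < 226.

99

Baby-step giant-step with m = ceil(sqrt(226)) = 16.
Baby table (123^j mod 227 for j=0..15):
  0:1  1:123  2:147  3:148  4:44  5:191  6:112  7:156
  8:120  9:5  10:161  11:54  12:59  13:220  14:47  15:106
Giant step factor: 123^(-16) ≡ 133 (mod 227).
Scan 198·133^i mod 227 for i = 0, 1, …:
  i=0: 198   i=1: 2   i=2: 39   i=3: 193
  i=4: 18   i=5: 124   i=6: 148
Match at i=6, j=3: x = 6·16 + 3 = 99.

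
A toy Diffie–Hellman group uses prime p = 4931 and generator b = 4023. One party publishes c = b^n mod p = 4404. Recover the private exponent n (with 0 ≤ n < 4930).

1804

Baby-step giant-step with m = ceil(sqrt(4930)) = 71.
Baby table (4023^j mod 4931 for j=0..70):
  0:1  1:4023  2:987  3:1246  4:2762  5:1983  6:4182  7:4545
  8:387  9:3636  10:2282  11:3895  12:3798  13:3116  14:1066  15:3479
  16:1839  17:1797  18:485  19:3410  20:388  21:2728  22:3269  23:210
  24:1629  25:168  26:317  27:3093  28:2226  29:502  30:2767  31:2374
  32:4186  33:913  34:4335  35:3689  36:3468  37:1965  38:802  39:1572
  40:2614  41:3230  42:1105  43:2584  44:884  45:1081  46:4652  47:1851
  48:763  49:2467  50:3569  51:3946  52:1869  53:4143  54:509  55:1342
  56:4352  57:3046  58:523  59:3423  60:3377  61:766  62:4674  63:1599
  64:2753  65:293  66:230  67:3193  68:184  69:582  70:4092
Giant step factor: 4023^(-71) ≡ 4662 (mod 4931).
Scan 4404·4662^i mod 4931 for i = 0, 1, …:
  i=0: 4404   i=1: 3695   i=2: 2107   i=3: 282
  i=4: 3038   i=5: 1324   i=6: 3807   i=7: 1565
  i=8: 3081   i=9: 4550     …   i=24: 988
  i=25: 502
Match at i=25, j=29: n = 25·71 + 29 = 1804.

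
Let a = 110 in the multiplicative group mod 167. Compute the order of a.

The order of 110 must divide p − 1 = 166 = 2 · 83.
Divisors: 1, 2, 83, 166.
Check each in increasing order: 110^1 ≡ 110;  110^2 ≡ 76;  110^83 ≡ 166;  110^166 ≡ 1.
Smallest exponent giving 1 is 166.

166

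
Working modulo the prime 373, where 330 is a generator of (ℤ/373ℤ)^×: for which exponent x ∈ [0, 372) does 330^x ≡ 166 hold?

Baby-step giant-step with m = ceil(sqrt(372)) = 20.
Baby table (330^j mod 373 for j=0..19):
  0:1  1:330  2:357  3:315  4:256  5:182  6:7  7:72
  8:261  9:340  10:300  11:155  12:49  13:131  14:335  15:142
  16:235  17:339  18:343  19:171
Giant step factor: 330^(-20) ≡ 251 (mod 373).
Scan 166·251^i mod 373 for i = 0, 1, …:
  i=0: 166   i=1: 263   i=2: 365   i=3: 230
  i=4: 288   i=5: 299   i=6: 76   i=7: 53
  i=8: 248   i=9: 330
Match at i=9, j=1: x = 9·20 + 1 = 181.

181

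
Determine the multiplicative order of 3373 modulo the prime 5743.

The order of 3373 must divide p − 1 = 5742 = 2 · 3^2 · 11 · 29.
Divisors: 1, 2, 3, 6, 9, 11, 18, 22, 29, 33, 58, 66, 87, 99, 174, 198, 261, 319, 522, 638, 957, 1914, 2871, 5742.
Check each in increasing order: 3373^1 ≡ 3373;  3373^2 ≡ 246;  3373^3 ≡ 2766;  3373^6 ≡ 1080;  3373^9 ≡ 920;  3373^11 ≡ 2343;  3373^18 ≡ 2179;  3373^22 ≡ 5084;  3373^29 ≡ 5613;  3373^33 ≡ 830;  3373^58 ≡ 5414;  3373^66 ≡ 5483;  3373^87 ≡ 2569;  3373^99 ≡ 2434;  3373^174 ≡ 1054;  3373^198 ≡ 3323;  3373^261 ≡ 2773;  3373^319 ≡ 820;  3373^522 ≡ 5395;  3373^638 ≡ 469;  3373^957 ≡ 5542;  3373^1914 ≡ 200;  3373^2871 ≡ 1.
Smallest exponent giving 1 is 2871.

2871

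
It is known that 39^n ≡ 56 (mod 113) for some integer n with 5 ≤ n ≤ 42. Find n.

Compute 39^5 mod 113 = 27, then multiply by 39 repeatedly:
  39^5=27  39^6=36  39^7=48  39^8=64  39^9=10
  39^10=51  39^11=68  39^12=53  39^13=33  39^14=44
  39^15=21  39^16=28  39^17=75  39^18=100  39^19=58
  39^20=2  39^21=78  39^22=104  39^23=101  39^24=97
  39^25=54  39^26=72  39^27=96  39^28=15  39^29=20
  39^30=102  39^31=23  39^32=106  39^33=66  39^34=88
  39^35=42  39^36=56
Found 56 at exponent 36.

36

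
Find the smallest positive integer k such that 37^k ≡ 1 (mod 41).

5

The order of 37 must divide p − 1 = 40 = 2^3 · 5.
Divisors: 1, 2, 4, 5, 8, 10, 20, 40.
Check each in increasing order: 37^1 ≡ 37;  37^2 ≡ 16;  37^4 ≡ 10;  37^5 ≡ 1.
Smallest exponent giving 1 is 5.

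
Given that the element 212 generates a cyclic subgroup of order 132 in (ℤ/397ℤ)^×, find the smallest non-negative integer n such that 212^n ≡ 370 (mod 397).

124

Baby-step giant-step with m = ceil(sqrt(132)) = 12.
Baby table (212^j mod 397 for j=0..11):
  0:1  1:212  2:83  3:128  4:140  5:302  6:107  7:55
  8:147  9:198  10:291  11:157
Giant step factor: 212^(-12) ≡ 31 (mod 397).
Scan 370·31^i mod 397 for i = 0, 1, …:
  i=0: 370   i=1: 354   i=2: 255   i=3: 362
  i=4: 106   i=5: 110   i=6: 234   i=7: 108
  i=8: 172   i=9: 171   i=10: 140
Match at i=10, j=4: n = 10·12 + 4 = 124.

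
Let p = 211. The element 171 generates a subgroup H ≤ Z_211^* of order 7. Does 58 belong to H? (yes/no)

⟨171⟩ has order 7; its elements mod 211 are {1, 58, 123, 144, 148, 171, 199}.
58 is in this set.

yes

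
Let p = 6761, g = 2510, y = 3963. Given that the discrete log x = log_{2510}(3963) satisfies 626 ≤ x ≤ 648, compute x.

Compute 2510^626 mod 6761 = 1238, then multiply by 2510 repeatedly:
  2510^626=1238  2510^627=4081  2510^628=395  2510^629=4344  2510^630=4708
  2510^631=5613  2510^632=5467  2510^633=4101  2510^634=3268  2510^635=1587
  2510^636=1141  2510^637=4007  2510^638=3963
Found 3963 at exponent 638.

638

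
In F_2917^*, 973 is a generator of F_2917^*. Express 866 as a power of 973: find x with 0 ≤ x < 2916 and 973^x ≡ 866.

1818

Baby-step giant-step with m = ceil(sqrt(2916)) = 54.
Baby table (973^j mod 2917 for j=0..53):
  0:1  1:973  2:1621  3:2053  4:2341  5:2533  6:2661  7:1774
  8:2155  9:2409  10:1606  11:2043  12:1362  13:908  14:2550  15:1700
  16:161  17:2052  18:1368  19:912  20:608  21:2350  22:2539  23:2665
  24:2749  25:2805  26:1870  27:2219  28:507  29:338  30:2170  31:2419
  32:2585  33:751  34:1473  35:982  36:1627  37:2057  38:399  39:266
  40:2122  41:2387  42:619  43:1385  44:2868  45:1912  46:2247  47:1498
  48:1971  49:1314  50:876  51:584  52:2334  53:1556
Giant step factor: 973^(-54) ≡ 2558 (mod 2917).
Scan 866·2558^i mod 2917 for i = 0, 1, …:
  i=0: 866   i=1: 1225   i=2: 692   i=3: 2434
  i=4: 1294   i=5: 2174   i=6: 1290   i=7: 693
  i=8: 2075   i=9: 1827     …   i=32: 743
  i=33: 1627
Match at i=33, j=36: x = 33·54 + 36 = 1818.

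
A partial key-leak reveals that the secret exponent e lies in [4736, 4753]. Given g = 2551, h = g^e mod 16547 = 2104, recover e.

4743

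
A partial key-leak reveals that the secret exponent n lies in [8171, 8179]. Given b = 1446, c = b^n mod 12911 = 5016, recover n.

8172

Compute 1446^8171 mod 12911 = 11093, then multiply by 1446 repeatedly:
  1446^8171=11093  1446^8172=5016
Found 5016 at exponent 8172.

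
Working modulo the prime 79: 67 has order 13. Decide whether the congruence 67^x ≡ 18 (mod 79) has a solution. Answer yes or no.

yes

⟨67⟩ has order 13; its elements mod 79 are {1, 8, 10, 18, 21, 22, 38, 46, 52, 62, 64, 65, 67}.
18 is in this set.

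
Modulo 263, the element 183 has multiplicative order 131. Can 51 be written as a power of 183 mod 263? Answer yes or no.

yes

51 ∈ ⟨183⟩ iff 51^131 ≡ 1 (mod 263), since |⟨183⟩| = 131.
51^131 mod 263 = 1.
Since 1 = 1, 51 lies in the subgroup.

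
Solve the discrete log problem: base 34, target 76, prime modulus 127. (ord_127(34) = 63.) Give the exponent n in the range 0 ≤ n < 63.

33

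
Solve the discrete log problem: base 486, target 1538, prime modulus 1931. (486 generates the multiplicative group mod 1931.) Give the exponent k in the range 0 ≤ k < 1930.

693

Baby-step giant-step with m = ceil(sqrt(1930)) = 44.
Baby table (486^j mod 1931 for j=0..43):
  0:1  1:486  2:614  3:1030  4:451  5:983  6:781  7:1090
  8:646  9:1134  10:789  11:1116  12:1696  13:1650  14:535  15:1256
  16:220  17:715  18:1841  19:673  20:739  21:1919  22:1892  23:356
  24:1157  25:381  26:1721  27:283  28:437  29:1903  30:1840  31:187
  32:125  33:889  34:1441  35:1304  36:376  37:1222  38:1075  39:1080
  40:1579  41:787  42:144  43:468
Giant step factor: 486^(-44) ≡ 146 (mod 1931).
Scan 1538·146^i mod 1931 for i = 0, 1, …:
  i=0: 1538   i=1: 552   i=2: 1421   i=3: 849
  i=4: 370   i=5: 1883   i=6: 716   i=7: 262
  i=8: 1563   i=9: 340     …   i=14: 469
  i=15: 889
Match at i=15, j=33: k = 15·44 + 33 = 693.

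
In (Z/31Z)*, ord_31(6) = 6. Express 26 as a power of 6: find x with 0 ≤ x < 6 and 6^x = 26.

5

Successive powers of 6 modulo 31:
  6^0=1  6^1=6  6^2=5  6^3=30  6^4=25  6^5=26
So 6^5 ≡ 26 (mod 31), giving x = 5.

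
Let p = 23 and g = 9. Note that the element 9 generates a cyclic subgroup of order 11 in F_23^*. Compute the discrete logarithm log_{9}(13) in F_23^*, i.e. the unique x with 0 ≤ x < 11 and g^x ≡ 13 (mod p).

8

Successive powers of 9 modulo 23:
  9^0=1  9^1=9  9^2=12  9^3=16  9^4=6  9^5=8
  9^6=3  9^7=4  9^8=13
So 9^8 ≡ 13 (mod 23), giving x = 8.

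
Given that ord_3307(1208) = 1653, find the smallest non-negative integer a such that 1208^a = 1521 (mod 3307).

979

Baby-step giant-step with m = ceil(sqrt(1653)) = 41.
Baby table (1208^j mod 3307 for j=0..40):
  0:1  1:1208  2:877  3:1176  4:1905  5:2875  6:650  7:1441
  8:1246  9:483  10:1432  11:295  12:2511  13:769  14:2992  15:3092
  16:1533  17:3251  18:1799  19:493  20:284  21:2451  22:1043  23:3284
  24:1979  25:2978  26:2715  27:2483  28:15  29:1585  30:3234  31:1105
  32:2119  33:134  34:3136  35:1773  36:2155  37:631  38:1638  39:1118
  40:1288
Giant step factor: 1208^(-41) ≡ 293 (mod 3307).
Scan 1521·293^i mod 3307 for i = 0, 1, …:
  i=0: 1521   i=1: 2515   i=2: 2741   i=3: 2819
  i=4: 2524   i=5: 2071   i=6: 1622   i=7: 2345
  i=8: 2536   i=9: 2280     …   i=22: 2513
  i=23: 2155
Match at i=23, j=36: a = 23·41 + 36 = 979.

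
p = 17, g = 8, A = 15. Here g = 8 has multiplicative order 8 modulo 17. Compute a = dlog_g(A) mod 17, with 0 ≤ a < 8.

7

Successive powers of 8 modulo 17:
  8^0=1  8^1=8  8^2=13  8^3=2  8^4=16  8^5=9
  8^6=4  8^7=15
So 8^7 ≡ 15 (mod 17), giving a = 7.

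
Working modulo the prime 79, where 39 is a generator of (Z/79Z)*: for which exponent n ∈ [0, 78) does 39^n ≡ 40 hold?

40

Baby-step giant-step with m = ceil(sqrt(78)) = 9.
Baby table (39^j mod 79 for j=0..8):
  0:1  1:39  2:20  3:69  4:5  5:37  6:21  7:29
  8:25
Giant step factor: 39^(-9) ≡ 41 (mod 79).
Scan 40·41^i mod 79 for i = 0, 1, …:
  i=0: 40   i=1: 60   i=2: 11   i=3: 56
  i=4: 5
Match at i=4, j=4: n = 4·9 + 4 = 40.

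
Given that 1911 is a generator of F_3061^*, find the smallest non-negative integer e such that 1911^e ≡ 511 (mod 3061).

1103

Baby-step giant-step with m = ceil(sqrt(3060)) = 56.
Baby table (1911^j mod 3061 for j=0..55):
  0:1  1:1911  2:148  3:1216  4:477  5:2430  6:193  7:1503
  8:1015  9:2052  10:231  11:657  12:517  13:2345  14:3052  15:1167
  16:1729  17:1300  18:1829  19:2618  20:1324  21:1778  22:48  23:2959
  24:982  25:209  26:1469  27:322  28:81  29:1741  30:2805  31:544
  32:1905  33:926  34:328  35:2364  36:2629  37:918  38:345  39:1180
  40:2084  41:163  42:2332  43:2697  44:2304  45:1226  46:1221  47:849
  48:109  49:151  50:827  51:921  52:3017  53:1624  54:2671  55:1594
Giant step factor: 1911^(-56) ≡ 1276 (mod 3061).
Scan 511·1276^i mod 3061 for i = 0, 1, …:
  i=0: 511   i=1: 43   i=2: 2831   i=3: 376
  i=4: 2260   i=5: 298   i=6: 684   i=7: 399
  i=8: 998   i=9: 72     …   i=18: 711
  i=19: 1180
Match at i=19, j=39: e = 19·56 + 39 = 1103.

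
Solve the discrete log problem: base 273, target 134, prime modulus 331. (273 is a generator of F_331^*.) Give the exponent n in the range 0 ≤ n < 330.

Baby-step giant-step with m = ceil(sqrt(330)) = 19.
Baby table (273^j mod 331 for j=0..18):
  0:1  1:273  2:54  3:178  4:268  5:13  6:239  7:40
  8:328  9:174  10:169  11:128  12:189  13:292  14:276  15:211
  16:9  17:140  18:155
Giant step factor: 273^(-19) ≡ 306 (mod 331).
Scan 134·306^i mod 331 for i = 0, 1, …:
  i=0: 134   i=1: 291   i=2: 7   i=3: 156
  i=4: 72   i=5: 186   i=6: 315   i=7: 69
  i=8: 261   i=9: 95   i=10: 273
Match at i=10, j=1: n = 10·19 + 1 = 191.

191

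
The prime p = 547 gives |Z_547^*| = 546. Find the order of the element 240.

The order of 240 must divide p − 1 = 546 = 2 · 3 · 7 · 13.
Divisors: 1, 2, 3, 6, 7, 13, 14, 21, 26, 39, 42, 78, 91, 182, 273, 546.
Check each in increasing order: 240^1 ≡ 240;  240^2 ≡ 165;  240^3 ≡ 216;  240^6 ≡ 161;  240^7 ≡ 350;  240^13 ≡ 9;  240^14 ≡ 519;  240^21 ≡ 46;  240^26 ≡ 81;  240^39 ≡ 182;  240^42 ≡ 475;  240^78 ≡ 304;  240^91 ≡ 1.
Smallest exponent giving 1 is 91.

91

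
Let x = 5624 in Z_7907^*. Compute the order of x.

The order of 5624 must divide p − 1 = 7906 = 2 · 59 · 67.
Divisors: 1, 2, 59, 67, 118, 134, 3953, 7906.
Check each in increasing order: 5624^1 ≡ 5624;  5624^2 ≡ 1376;  5624^59 ≡ 3943;  5624^67 ≡ 5832;  5624^118 ≡ 2087;  5624^134 ≡ 4217;  5624^3953 ≡ 7906;  5624^7906 ≡ 1.
Smallest exponent giving 1 is 7906.

7906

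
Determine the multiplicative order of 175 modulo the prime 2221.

1110

The order of 175 must divide p − 1 = 2220 = 2^2 · 3 · 5 · 37.
Divisors: 1, 2, 3, 4, 5, 6, 10, 12, 15, 20, 30, 37, 60, 74, 111, 148, 185, 222, 370, 444, 555, 740, 1110, 2220.
Check each in increasing order: 175^1 ≡ 175;  175^2 ≡ 1752;  175^3 ≡ 102;  175^4 ≡ 82;  175^5 ≡ 1024;  175^6 ≡ 1520;  175^10 ≡ 264;  175^12 ≡ 560;  175^15 ≡ 1595;  175^20 ≡ 845;  175^30 ≡ 980;  175^37 ≡ 1230;  175^60 ≡ 928;  175^74 ≡ 399;  175^111 ≡ 2150;  175^148 ≡ 1510;  175^185 ≡ 544;  175^222 ≡ 599;  175^370 ≡ 543;  175^444 ≡ 1220;  175^555 ≡ 2220;  175^740 ≡ 1677;  175^1110 ≡ 1.
Smallest exponent giving 1 is 1110.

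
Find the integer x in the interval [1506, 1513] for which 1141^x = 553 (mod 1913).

1511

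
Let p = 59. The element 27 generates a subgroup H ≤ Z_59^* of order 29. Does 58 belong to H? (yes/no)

no

58 ∈ ⟨27⟩ iff 58^29 ≡ 1 (mod 59), since |⟨27⟩| = 29.
58^29 mod 59 = 58.
Since 58 ≠ 1, 58 does not lie in the subgroup.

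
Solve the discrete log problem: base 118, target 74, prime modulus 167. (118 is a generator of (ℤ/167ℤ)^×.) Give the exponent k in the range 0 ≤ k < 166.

5

Successive powers of 118 modulo 167:
  118^0=1  118^1=118  118^2=63  118^3=86  118^4=128  118^5=74
So 118^5 ≡ 74 (mod 167), giving k = 5.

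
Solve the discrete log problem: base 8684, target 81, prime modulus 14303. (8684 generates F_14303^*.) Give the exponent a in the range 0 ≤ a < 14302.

8144

Baby-step giant-step with m = ceil(sqrt(14302)) = 120.
Baby table (8684^j mod 14303 for j=0..119):
  0:1  1:8684  2:6440  3:230  4:9203  5:7991  6:9991  7:14149
  8:7146  9:9450  10:7489  11:13038  12:13747  13:6110  14:9413  15:847
  16:3606  17:5237  18:8871  19:14109  20:3058  21:9304  22:12592  23:2493
  24:8773  25:6954  26:1270  27:1067  28:11787  29:6040  30:2259  31:7743
  32:1809  33:4662  34:7318  35:1283  36:13838  37:9689  38:9030  39:7474
  40:11505  41:2965  42:2660  43:95  44:9709  45:11074  46:7547  47:1802
  48:1086  49:5147  50:13976  51:6629  52:10964  53:10608  54:8552  55:4392
  56:8330  57:7449  58:8950  59:13601  60:11213  61:13171  62:10176  63:4450
  64:11397  65:9091  66:7987  67:3861  68:2692  69:6226  70:1244  71:4131
  72:1680  73:60  74:6132  75:219  76:13800  77:8666  78:7461  79:13037
  80:5063  81:13973  82:9183  83:5947  84:9918  85:9549  86:9025  87:6963
  88:7911  89:1815  90:13857  91:3049  92:2663  93:11844  94:423  95:11764
  96:6550  97:11472  98:2453  99:4685  100:6808  101:6373  102:4825  103:6813
  104:6884  105:8419  106:7963  107:9990  108:5465  109:706  110:9220  111:12589
  112:5047  113:3756  114:6264  115:2267  116:5700  117:10420  118:6502  119:9427
Giant step factor: 8684^(-120) ≡ 1232 (mod 14303).
Scan 81·1232^i mod 14303 for i = 0, 1, …:
  i=0: 81   i=1: 13974   i=2: 9459   i=3: 10846
  i=4: 3270   i=5: 9497   i=6: 450   i=7: 10886
  i=8: 9641   i=9: 6222     …   i=66: 12869
  i=67: 6884
Match at i=67, j=104: a = 67·120 + 104 = 8144.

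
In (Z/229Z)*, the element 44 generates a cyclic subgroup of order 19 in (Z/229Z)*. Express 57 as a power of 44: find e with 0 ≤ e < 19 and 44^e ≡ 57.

Successive powers of 44 modulo 229:
  44^0=1  44^1=44  44^2=104  44^3=225  44^4=53  44^5=42
  44^6=16  44^7=17  44^8=61  44^9=165  44^10=161  44^11=214
  44^12=27  44^13=43  44^14=60  44^15=121  44^16=57
So 44^16 ≡ 57 (mod 229), giving e = 16.

16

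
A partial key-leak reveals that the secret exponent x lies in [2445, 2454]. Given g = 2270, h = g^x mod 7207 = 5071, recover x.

2446

Compute 2270^2445 mod 7207 = 6025, then multiply by 2270 repeatedly:
  2270^2445=6025  2270^2446=5071
Found 5071 at exponent 2446.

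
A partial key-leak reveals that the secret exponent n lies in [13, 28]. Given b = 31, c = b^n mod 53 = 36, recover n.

Compute 31^13 mod 53 = 30, then multiply by 31 repeatedly:
  31^13=30  31^14=29  31^15=51  31^16=44  31^17=39
  31^18=43  31^19=8  31^20=36
Found 36 at exponent 20.

20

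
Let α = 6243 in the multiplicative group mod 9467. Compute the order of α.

4733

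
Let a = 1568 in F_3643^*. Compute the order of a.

3642

The order of 1568 must divide p − 1 = 3642 = 2 · 3 · 607.
Divisors: 1, 2, 3, 6, 607, 1214, 1821, 3642.
Check each in increasing order: 1568^1 ≡ 1568;  1568^2 ≡ 3242;  1568^3 ≡ 1471;  1568^6 ≡ 3542;  1568^607 ≡ 423;  1568^1214 ≡ 422;  1568^1821 ≡ 3642;  1568^3642 ≡ 1.
Smallest exponent giving 1 is 3642.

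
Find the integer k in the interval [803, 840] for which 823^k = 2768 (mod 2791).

804

Compute 823^803 mod 2791 = 997, then multiply by 823 repeatedly:
  823^803=997  823^804=2768
Found 2768 at exponent 804.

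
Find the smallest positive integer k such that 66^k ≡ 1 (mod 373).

The order of 66 must divide p − 1 = 372 = 2^2 · 3 · 31.
Divisors: 1, 2, 3, 4, 6, 12, 31, 62, 93, 124, 186, 372.
Check each in increasing order: 66^1 ≡ 66;  66^2 ≡ 253;  66^3 ≡ 286;  66^4 ≡ 226;  66^6 ≡ 109;  66^12 ≡ 318;  66^31 ≡ 284;  66^62 ≡ 88;  66^93 ≡ 1.
Smallest exponent giving 1 is 93.

93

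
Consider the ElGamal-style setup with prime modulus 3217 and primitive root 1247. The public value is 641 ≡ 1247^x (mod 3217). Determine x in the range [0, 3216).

2073

Baby-step giant-step with m = ceil(sqrt(3216)) = 57.
Baby table (1247^j mod 3217 for j=0..56):
  0:1  1:1247  2:1198  3:1218  4:422  5:1863  6:487  7:2493
  8:1149  9:1238  10:2843  11:87  12:2328  13:1282  14:3022  15:1327
  16:1231  17:548  18:1352  19:236  20:1545  21:2849  22:1135  23:3082
  24:2156  25:2337  26:2854  27:936  28:2638  29:1812  30:1230  31:2518
  32:154  33:2235  34:1123  35:986  36:648  37:589  38:1007  39:1099
  40:11  41:849  42:310  43:530  44:1425  45:1191  46:2140  47:1687
  48:2988  49:750  50:2320  51:957  52:3089  53:1234  54:1072  55:1729
  56:673
Giant step factor: 1247^(-57) ≡ 2179 (mod 3217).
Scan 641·2179^i mod 3217 for i = 0, 1, …:
  i=0: 641   i=1: 561   i=2: 3176   i=3: 737
  i=4: 640   i=5: 1599   i=6: 210   i=7: 776
  i=8: 1979   i=9: 1461     …   i=35: 1426
  i=36: 2849
Match at i=36, j=21: x = 36·57 + 21 = 2073.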